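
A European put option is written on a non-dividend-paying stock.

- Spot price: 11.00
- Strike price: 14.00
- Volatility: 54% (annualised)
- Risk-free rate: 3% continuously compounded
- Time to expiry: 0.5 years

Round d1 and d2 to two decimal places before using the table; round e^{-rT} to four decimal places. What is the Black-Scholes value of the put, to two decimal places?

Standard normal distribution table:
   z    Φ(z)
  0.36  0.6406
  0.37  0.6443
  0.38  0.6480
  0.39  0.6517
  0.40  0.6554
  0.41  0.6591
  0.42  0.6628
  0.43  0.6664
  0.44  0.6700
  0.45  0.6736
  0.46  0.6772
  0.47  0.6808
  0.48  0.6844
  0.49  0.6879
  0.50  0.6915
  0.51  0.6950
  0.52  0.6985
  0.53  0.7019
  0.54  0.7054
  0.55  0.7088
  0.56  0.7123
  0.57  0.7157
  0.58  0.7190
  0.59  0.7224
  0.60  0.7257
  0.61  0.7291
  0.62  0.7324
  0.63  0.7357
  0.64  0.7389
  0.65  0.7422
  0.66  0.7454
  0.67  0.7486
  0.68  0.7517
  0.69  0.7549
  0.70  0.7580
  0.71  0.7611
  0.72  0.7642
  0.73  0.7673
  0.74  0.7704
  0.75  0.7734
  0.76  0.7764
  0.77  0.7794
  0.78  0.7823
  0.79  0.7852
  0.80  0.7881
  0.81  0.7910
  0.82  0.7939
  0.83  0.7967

σ√T = 0.54 × 0.7071 = 0.3818
d₁ = [ln(11/14) + (0.03 + 0.54²/2)·0.5] / 0.3818 = [-0.2412 + 0.0879] / 0.3818 = -0.4014 which rounds to -0.40
d₂ = d₁ − σ√T = -0.4014 − 0.3818 = -0.7832 which rounds to -0.78
e^(−rT) = e^(−0.03·0.5) = 0.9851
N(−d₂) = N(0.78) = 0.7823;  N(−d₁) = N(0.40) = 0.6554
P = 14·0.9851·0.7823 − 11·0.6554 = 10.7890 − 7.2094 = 3.5796

3.58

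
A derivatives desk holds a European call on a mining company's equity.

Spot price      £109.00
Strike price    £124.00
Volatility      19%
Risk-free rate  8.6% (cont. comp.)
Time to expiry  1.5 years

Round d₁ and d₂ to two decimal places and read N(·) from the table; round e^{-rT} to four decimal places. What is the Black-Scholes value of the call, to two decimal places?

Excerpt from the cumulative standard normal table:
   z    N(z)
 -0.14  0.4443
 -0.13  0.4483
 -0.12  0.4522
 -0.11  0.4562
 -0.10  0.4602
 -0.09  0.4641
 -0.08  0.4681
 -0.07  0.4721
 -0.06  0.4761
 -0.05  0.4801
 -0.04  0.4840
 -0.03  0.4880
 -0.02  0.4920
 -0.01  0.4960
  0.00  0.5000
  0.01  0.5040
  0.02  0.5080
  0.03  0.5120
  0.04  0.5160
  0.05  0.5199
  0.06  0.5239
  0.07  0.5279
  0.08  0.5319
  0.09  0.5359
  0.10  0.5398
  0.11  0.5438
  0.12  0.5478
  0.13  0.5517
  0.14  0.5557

£10.42

σ√T = 0.19·√1.5 = 0.2327
d₁ = [ln(109/124) + (0.086 + ½·0.19²)·1.5] / (σ√T) = (-0.1289 + 0.1561) / 0.2327 = 0.1166 ≈ 0.12
d₂ = 0.1166 − 0.2327 = -0.1161 ≈ -0.12
e^(−rT) = e^(−0.086·1.5) = 0.8790
N(d₁) = N(0.12) = 0.5478;  N(d₂) = N(-0.12) = 0.4522
C = 109·0.5478 − 124·0.8790·0.4522 = 59.7102 − 49.2880 = 10.4222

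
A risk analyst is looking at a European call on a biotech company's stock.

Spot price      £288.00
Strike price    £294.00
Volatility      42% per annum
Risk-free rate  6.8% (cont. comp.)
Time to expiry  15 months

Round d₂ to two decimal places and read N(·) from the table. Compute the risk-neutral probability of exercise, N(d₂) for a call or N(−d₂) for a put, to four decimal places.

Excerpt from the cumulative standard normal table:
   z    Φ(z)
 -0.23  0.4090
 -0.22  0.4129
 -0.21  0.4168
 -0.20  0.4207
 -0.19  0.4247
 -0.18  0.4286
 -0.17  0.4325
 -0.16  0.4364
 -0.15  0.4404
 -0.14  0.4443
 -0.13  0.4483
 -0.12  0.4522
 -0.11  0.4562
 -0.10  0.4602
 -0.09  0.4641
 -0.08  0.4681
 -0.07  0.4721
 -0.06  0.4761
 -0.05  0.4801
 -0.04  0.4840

σ√T = 0.42·√1.25 = 0.4696
d₁ = [ln(288/294) + (0.068 + 0.42²/2)·1.25] / 0.4696 = [-0.0206 + 0.1953] / 0.4696 = 0.3719 which rounds to 0.37
d₂ = d₁ − σ√T = 0.3719 − 0.4696 = -0.0977 which rounds to -0.10
Risk-neutral Pr[S_T > K] = N(d₂) = N(-0.10) = 0.4602

0.4602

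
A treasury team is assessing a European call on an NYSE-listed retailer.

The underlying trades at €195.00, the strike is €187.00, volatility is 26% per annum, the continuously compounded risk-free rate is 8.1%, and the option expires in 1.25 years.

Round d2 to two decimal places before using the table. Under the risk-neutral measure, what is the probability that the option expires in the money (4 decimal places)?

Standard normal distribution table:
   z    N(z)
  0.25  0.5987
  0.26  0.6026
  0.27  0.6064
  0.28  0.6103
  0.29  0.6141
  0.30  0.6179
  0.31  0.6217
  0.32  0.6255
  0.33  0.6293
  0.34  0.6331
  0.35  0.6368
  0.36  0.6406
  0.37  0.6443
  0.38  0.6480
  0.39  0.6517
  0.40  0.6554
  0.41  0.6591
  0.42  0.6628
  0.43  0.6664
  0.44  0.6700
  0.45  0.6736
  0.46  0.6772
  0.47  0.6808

T = 1.25;  σ√T = 0.2907
ln(S/K) + (r + σ²/2)T = ln(195/187) + (0.081 + 0.26²/2)·1.25 = 0.0419 + 0.1435 = 0.1854
d₁ = 0.1854 / 0.2907 = 0.6378 → 0.64
d₂ = d₁ − σ√T = 0.6378 − 0.2907 = 0.3471 → 0.35
Risk-neutral Pr[S_T > K] = N(d₂) = N(0.35) = 0.6368

0.6368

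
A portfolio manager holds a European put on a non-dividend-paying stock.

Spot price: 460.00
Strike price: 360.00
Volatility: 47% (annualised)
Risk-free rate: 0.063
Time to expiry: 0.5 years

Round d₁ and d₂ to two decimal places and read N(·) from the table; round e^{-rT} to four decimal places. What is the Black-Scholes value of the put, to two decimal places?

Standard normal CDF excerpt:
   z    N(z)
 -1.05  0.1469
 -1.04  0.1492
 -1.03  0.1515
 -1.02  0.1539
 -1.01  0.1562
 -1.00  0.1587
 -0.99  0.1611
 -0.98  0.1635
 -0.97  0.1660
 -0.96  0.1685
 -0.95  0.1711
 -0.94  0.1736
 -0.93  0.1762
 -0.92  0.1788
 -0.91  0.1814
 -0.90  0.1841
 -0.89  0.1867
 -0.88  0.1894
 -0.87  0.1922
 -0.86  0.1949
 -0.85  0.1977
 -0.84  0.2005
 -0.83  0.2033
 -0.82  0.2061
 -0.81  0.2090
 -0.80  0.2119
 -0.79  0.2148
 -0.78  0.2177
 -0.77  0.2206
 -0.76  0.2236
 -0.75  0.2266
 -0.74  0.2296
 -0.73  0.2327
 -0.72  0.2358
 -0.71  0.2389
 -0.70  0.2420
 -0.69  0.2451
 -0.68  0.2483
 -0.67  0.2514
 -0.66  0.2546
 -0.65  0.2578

T = 0.5;  σ√T = 0.3323
d₁ = [ln(460/360) + (0.063 + ½·0.47²)·0.5] / (σ√T) = (0.2451 + 0.0867) / 0.3323 = 0.9985 ≈ 1.00
d₂ = 0.9985 − 0.3323 = 0.6662 ≈ 0.67
exp(−rT) = exp(−0.063·0.5) = 0.9690
N(−d₂) = N(-0.67) = 0.2514;  N(−d₁) = N(-1.00) = 0.1587
P = 360·0.9690·0.2514 − 460·0.1587 = 87.6984 − 73.0020 = 14.6964

14.70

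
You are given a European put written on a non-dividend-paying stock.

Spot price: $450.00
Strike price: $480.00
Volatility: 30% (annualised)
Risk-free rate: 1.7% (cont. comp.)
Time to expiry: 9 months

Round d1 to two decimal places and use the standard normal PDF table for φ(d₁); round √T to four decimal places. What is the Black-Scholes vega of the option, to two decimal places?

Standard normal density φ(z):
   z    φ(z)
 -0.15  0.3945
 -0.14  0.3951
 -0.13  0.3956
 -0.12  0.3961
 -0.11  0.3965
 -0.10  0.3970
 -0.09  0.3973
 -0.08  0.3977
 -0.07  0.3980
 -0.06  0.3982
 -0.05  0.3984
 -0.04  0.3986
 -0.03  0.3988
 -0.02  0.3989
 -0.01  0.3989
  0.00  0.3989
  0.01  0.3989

σ√T = 0.3·√0.75 = 0.2598
d₁ = [ln(450/480) + (0.017 + 0.3²/2)·0.75] / 0.2598 = [-0.0645 + 0.0465] / 0.2598 = -0.0694 ⇒ -0.07
√T = √0.75 = 0.8660
φ(d₁) = φ(-0.07) = 0.3980
vega = S·φ(d₁)·√T = 450·0.3980·0.8660 = 155.1006

155.10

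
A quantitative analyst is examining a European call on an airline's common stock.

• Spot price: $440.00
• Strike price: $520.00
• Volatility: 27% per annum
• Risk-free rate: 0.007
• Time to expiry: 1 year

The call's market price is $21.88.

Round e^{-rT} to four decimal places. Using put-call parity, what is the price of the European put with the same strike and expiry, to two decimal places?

e^(−rT) = e^(−0.007·1) = 0.9930
Put-call parity: C − P = S − K·e^(−rT) = 440 − 520·0.9930 = 440 − 516.3600 = -76.3600
P = C − (C − P) = 21.88 − (-76.3600) = 98.2400

$98.24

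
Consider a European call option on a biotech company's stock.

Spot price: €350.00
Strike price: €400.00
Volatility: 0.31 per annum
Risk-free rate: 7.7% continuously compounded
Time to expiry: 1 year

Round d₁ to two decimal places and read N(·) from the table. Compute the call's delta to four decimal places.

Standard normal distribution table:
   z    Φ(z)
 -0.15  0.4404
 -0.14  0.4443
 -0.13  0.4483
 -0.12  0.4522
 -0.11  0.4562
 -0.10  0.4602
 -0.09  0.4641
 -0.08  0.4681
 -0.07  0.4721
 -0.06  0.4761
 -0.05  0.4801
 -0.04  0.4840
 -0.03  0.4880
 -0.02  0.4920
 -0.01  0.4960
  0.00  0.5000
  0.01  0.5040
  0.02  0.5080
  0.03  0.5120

T = 1;  σ√T = 0.3100
ln(S/K) + (r + σ²/2)T = ln(350/400) + (0.077 + 0.31²/2)·1 = -0.1335 + 0.1250 = -0.0085
d₁ = -0.0085 / 0.3100 = -0.0274 → -0.03
N(d₁) = N(-0.03) = 0.4880
Δ_call = N(d₁) = 0.4880

0.4880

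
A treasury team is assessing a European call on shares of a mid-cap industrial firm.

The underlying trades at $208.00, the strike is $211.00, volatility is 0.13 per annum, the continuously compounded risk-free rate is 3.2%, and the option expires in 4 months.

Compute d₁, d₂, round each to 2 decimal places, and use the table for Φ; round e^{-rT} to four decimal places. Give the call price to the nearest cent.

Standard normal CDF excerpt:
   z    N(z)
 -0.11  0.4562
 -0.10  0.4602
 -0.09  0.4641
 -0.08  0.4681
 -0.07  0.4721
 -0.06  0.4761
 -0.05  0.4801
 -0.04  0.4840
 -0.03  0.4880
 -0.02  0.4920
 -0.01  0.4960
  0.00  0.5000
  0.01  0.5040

$6.28

σ√T = 0.13·√0.3333 = 0.0751
d₁ = [ln(208/211) + (0.032 + ½·0.13²)·0.3333] / (σ√T) = (-0.0143 + 0.0135) / 0.0751 = -0.0111 → -0.01
d₂ = -0.0111 − 0.0751 = -0.0862 → -0.09
e^(−rT) = e^(−0.032·0.3333) = 0.9894
N(d₁) = N(-0.01) = 0.4960;  N(d₂) = N(-0.09) = 0.4641
C = 208·0.4960 − 211·0.9894·0.4641 = 103.1680 − 96.8871 = 6.2809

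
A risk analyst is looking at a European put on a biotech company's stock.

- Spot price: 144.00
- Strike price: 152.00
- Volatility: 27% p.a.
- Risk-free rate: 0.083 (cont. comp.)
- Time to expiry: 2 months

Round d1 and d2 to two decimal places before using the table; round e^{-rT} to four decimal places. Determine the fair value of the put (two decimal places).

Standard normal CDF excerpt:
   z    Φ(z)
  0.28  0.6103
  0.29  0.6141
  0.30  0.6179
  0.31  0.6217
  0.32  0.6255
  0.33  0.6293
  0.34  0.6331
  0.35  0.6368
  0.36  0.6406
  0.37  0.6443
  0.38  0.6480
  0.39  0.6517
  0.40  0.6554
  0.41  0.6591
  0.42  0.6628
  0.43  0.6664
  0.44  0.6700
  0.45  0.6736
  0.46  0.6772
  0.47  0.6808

9.84

T = 0.1667;  σ√T = 0.1102
d₁ = [ln(144/152) + (0.083 + 0.27²/2)·0.1667] / 0.1102 = [-0.0541 + 0.0199] / 0.1102 = -0.3099 ≈ -0.31
d₂ = d₁ − σ√T = -0.3099 − 0.1102 = -0.4201 ≈ -0.42
e^(−rT) = e^(−0.083·0.1667) = 0.9863
P = 152·0.9863·N(0.42) − 144·N(0.31) = 152·0.9863·0.6628 − 144·0.6217 = 99.3654 − 89.5248 = 9.8406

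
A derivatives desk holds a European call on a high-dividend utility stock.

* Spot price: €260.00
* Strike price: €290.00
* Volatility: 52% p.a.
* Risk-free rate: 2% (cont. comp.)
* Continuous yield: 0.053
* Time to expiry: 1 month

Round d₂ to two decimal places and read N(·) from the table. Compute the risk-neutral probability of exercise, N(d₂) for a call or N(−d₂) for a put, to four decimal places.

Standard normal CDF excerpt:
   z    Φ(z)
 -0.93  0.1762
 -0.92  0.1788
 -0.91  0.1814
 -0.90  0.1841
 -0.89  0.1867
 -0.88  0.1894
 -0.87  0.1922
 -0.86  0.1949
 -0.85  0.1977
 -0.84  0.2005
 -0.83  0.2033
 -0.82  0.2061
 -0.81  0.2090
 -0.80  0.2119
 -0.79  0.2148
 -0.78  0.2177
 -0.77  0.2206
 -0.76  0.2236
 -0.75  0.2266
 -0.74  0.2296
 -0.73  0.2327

σ√T = 0.52 × 0.2887 = 0.1501
d₁ = [ln(260/290) + (0.02 − 0.053 + 0.52²/2)·0.08333] / 0.1501 = [-0.1092 + 0.0085] / 0.1501 = -0.6707 which rounds to -0.67
d₂ = d₁ − σ√T = -0.6707 − 0.1501 = -0.8208 which rounds to -0.82
Risk-neutral Pr[S_T > K] = N(d₂) = N(-0.82) = 0.2061

0.2061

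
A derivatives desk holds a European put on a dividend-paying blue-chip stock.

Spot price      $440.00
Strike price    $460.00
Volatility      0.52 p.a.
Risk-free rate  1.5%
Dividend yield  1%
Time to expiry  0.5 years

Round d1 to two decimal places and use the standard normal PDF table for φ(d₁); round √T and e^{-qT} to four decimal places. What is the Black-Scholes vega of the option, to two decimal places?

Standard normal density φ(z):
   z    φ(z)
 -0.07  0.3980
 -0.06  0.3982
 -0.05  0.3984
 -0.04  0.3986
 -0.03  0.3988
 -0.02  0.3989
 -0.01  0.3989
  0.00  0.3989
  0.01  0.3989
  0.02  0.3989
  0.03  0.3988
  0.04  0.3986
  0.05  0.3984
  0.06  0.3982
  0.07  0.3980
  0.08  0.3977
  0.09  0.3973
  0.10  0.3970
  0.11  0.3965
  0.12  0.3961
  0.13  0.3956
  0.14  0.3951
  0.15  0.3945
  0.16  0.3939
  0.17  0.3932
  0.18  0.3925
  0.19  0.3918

T = 0.5;  σ√T = 0.3677
d₁ = [ln(440/460) + (0.015 − 0.01 + ½·0.52²)·0.5] / (σ√T) = (-0.0445 + 0.0701) / 0.3677 = 0.0698 which rounds to 0.07
√T = √0.5 = 0.7071
φ(d₁) = φ(0.07) = 0.3980
exp(−qT) = exp(−0.01·0.5) = 0.9950
vega = S·exp(−qT)·φ(d₁)·√T = 440·0.9950·0.3980·0.7071 = 123.2082
(Vega is the same for a European call and put with the same parameters.)

123.21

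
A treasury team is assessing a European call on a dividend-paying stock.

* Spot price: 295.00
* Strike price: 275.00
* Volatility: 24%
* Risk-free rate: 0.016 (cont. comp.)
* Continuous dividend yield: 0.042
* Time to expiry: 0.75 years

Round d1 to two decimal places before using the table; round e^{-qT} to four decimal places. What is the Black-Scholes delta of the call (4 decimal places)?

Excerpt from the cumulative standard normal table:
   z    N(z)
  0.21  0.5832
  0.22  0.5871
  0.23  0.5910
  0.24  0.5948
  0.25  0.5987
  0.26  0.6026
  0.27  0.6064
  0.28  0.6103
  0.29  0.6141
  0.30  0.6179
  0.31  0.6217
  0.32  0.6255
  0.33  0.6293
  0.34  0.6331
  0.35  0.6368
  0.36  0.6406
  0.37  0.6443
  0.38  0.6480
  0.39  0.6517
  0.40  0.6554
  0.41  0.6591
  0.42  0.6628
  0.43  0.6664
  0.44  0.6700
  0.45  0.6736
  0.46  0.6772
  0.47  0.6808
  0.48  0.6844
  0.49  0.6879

0.6171

T = 0.75;  σ√T = 0.2078
ln(S/K) + (r − q + σ²/2)T = ln(295/275) + (0.016 − 0.042 + 0.24²/2)·0.75 = 0.0702 + 0.0021 = 0.0723
d₁ = 0.0723 / 0.2078 = 0.3479 which rounds to 0.35
N(d₁) = N(0.35) = 0.6368
Δ_call = e^(−qT)·N(d₁) = 0.9690·0.6368 = 0.6171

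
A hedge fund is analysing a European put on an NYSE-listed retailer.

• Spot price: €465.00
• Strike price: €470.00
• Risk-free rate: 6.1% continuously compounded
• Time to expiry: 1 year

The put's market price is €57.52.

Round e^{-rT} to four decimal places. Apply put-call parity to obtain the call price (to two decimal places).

exp(−rT) = exp(−0.061·1) = 0.9408
Put-call parity: C − P = S − K·e^(−rT) = 465 − 470·0.9408 = 465 − 442.1760 = 22.8240
C = P + (C − P) = 57.52 + (22.8240) = 80.3440

€80.34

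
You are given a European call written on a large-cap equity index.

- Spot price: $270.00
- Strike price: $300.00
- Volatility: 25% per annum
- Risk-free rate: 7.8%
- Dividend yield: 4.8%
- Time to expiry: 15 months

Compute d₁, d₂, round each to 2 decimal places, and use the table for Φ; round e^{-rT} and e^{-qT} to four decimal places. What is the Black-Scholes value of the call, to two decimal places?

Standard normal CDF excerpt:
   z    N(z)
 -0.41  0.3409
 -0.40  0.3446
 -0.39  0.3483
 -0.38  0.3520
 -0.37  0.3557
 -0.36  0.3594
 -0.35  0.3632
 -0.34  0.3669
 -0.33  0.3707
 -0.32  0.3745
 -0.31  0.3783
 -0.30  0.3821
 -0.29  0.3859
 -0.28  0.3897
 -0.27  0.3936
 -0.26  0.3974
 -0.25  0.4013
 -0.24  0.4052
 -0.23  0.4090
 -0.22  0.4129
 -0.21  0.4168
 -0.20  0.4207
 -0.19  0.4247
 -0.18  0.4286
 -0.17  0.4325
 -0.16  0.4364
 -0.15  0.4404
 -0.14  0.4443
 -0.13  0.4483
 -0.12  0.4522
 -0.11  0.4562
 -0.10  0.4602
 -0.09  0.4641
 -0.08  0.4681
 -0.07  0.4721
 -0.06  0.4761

σ√T = 0.25·√1.25 = 0.2795
d₁ = [ln(270/300) + (0.078 − 0.048 + ½·0.25²)·1.25] / (σ√T) = (-0.1054 + 0.0766) / 0.2795 = -0.1030 ≈ -0.10
d₂ = -0.1030 − 0.2795 = -0.3825 ≈ -0.38
exp(−qT) = exp(−0.048·1.25) = 0.9418;  exp(−rT) = exp(−0.078·1.25) = 0.9071
N(d₁) = N(-0.10) = 0.4602;  N(d₂) = N(-0.38) = 0.3520
C = 270·0.9418·0.4602 − 300·0.9071·0.3520 = 117.0224 − 95.7898 = 21.2327

$21.23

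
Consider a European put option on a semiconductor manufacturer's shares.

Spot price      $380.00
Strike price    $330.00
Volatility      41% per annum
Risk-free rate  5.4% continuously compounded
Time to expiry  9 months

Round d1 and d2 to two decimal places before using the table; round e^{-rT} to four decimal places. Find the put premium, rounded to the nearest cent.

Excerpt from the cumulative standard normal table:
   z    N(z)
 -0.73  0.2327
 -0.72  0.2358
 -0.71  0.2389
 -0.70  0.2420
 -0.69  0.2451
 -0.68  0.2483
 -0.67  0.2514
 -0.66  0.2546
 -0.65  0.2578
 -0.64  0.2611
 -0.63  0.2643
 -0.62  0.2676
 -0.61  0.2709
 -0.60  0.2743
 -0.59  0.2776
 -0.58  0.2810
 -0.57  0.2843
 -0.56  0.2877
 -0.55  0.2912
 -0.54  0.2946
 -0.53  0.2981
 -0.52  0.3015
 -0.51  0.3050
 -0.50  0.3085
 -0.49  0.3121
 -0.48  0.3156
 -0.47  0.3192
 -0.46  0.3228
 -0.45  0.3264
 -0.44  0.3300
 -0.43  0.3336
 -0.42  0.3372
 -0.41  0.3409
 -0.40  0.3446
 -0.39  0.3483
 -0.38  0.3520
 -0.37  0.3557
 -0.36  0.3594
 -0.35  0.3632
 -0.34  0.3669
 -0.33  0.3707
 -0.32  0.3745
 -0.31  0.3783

σ√T = 0.41 × 0.8660 = 0.3551
d₁ = [ln(380/330) + (0.054 + 0.41²/2)·0.75] / 0.3551 = [0.1411 + 0.1035] / 0.3551 = 0.6889 → 0.69
d₂ = d₁ − σ√T = 0.6889 − 0.3551 = 0.3339 → 0.33
exp(−rT) = exp(−0.054·0.75) = 0.9603
P = 330·0.9603·N(-0.33) − 380·N(-0.69) = 330·0.9603·0.3707 − 380·0.2451 = 117.4745 − 93.1380 = 24.3365

$24.34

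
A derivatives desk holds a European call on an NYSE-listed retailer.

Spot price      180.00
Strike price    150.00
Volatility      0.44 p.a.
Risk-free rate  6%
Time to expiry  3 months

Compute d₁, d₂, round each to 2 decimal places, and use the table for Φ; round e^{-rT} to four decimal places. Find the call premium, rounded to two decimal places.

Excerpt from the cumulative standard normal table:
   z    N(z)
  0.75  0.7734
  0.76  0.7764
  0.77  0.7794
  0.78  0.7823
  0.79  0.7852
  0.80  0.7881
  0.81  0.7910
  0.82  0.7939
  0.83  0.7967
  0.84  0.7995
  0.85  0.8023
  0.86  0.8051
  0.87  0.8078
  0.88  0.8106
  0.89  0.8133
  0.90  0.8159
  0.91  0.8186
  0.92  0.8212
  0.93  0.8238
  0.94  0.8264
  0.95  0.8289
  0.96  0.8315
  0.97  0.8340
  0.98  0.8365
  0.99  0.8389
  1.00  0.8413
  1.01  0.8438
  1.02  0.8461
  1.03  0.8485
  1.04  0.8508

T = 0.25;  σ√T = 0.2200
d₁ = [ln(180/150) + (0.06 + 0.44²/2)·0.25] / 0.2200 = [0.1823 + 0.0392] / 0.2200 = 1.0069 which rounds to 1.01
d₂ = d₁ − σ√T = 1.0069 − 0.2200 = 0.7869 which rounds to 0.79
e^(−rT) = e^(−0.06·0.25) = 0.9851
N(d₁) = N(1.01) = 0.8438;  N(d₂) = N(0.79) = 0.7852
C = 180·0.8438 − 150·0.9851·0.7852 = 151.8840 − 116.0251 = 35.8589

35.86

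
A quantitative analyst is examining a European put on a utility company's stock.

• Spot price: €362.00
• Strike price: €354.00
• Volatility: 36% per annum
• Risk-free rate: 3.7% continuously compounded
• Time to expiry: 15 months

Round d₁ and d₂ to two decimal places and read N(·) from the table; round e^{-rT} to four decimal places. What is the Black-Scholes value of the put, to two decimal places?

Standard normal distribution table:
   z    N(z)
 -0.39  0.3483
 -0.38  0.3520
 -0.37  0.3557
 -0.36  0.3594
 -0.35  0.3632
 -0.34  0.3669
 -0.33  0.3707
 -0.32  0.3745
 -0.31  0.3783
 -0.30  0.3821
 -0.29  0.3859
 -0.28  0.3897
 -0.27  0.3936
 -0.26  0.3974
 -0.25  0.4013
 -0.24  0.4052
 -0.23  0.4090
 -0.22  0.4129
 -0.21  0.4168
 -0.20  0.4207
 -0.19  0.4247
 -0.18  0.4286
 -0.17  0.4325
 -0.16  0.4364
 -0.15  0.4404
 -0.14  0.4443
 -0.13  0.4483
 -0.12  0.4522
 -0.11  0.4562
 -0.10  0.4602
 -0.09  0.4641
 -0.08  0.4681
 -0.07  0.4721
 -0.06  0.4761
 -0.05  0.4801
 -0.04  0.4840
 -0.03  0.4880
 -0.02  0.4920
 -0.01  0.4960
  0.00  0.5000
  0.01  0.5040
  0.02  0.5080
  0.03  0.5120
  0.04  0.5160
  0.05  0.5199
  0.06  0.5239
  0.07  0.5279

€44.29

T = 1.25;  σ√T = 0.4025
d₁ = [ln(362/354) + (0.037 + 0.36²/2)·1.25] / 0.4025 = [0.0223 + 0.1273] / 0.4025 = 0.3717 ⇒ 0.37
d₂ = d₁ − σ√T = 0.3717 − 0.4025 = -0.0308 ⇒ -0.03
exp(−rT) = exp(−0.037·1.25) = 0.9548
P = 354·0.9548·N(0.03) − 362·N(-0.37) = 354·0.9548·0.5120 − 362·0.3557 = 173.0556 − 128.7634 = 44.2922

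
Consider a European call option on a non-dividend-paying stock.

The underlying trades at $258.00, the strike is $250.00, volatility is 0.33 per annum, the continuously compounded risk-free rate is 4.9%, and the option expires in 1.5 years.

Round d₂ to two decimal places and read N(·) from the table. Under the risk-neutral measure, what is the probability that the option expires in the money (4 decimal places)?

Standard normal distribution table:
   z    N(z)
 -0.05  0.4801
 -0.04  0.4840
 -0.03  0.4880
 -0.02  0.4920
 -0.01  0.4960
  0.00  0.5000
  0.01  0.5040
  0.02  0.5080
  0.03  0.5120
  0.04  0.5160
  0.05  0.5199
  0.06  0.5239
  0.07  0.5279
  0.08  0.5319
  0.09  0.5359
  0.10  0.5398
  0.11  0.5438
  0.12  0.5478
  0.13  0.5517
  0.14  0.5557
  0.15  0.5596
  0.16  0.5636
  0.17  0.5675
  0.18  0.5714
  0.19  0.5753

0.5239

σ√T = 0.33 × 1.2247 = 0.4042
d₁ = [ln(258/250) + (0.049 + 0.33²/2)·1.5] / 0.4042 = [0.0315 + 0.1552] / 0.4042 = 0.4619 which rounds to 0.46
d₂ = d₁ − σ√T = 0.4619 − 0.4042 = 0.0577 which rounds to 0.06
Pr(exercise) under Q = N(d₂) = 0.5239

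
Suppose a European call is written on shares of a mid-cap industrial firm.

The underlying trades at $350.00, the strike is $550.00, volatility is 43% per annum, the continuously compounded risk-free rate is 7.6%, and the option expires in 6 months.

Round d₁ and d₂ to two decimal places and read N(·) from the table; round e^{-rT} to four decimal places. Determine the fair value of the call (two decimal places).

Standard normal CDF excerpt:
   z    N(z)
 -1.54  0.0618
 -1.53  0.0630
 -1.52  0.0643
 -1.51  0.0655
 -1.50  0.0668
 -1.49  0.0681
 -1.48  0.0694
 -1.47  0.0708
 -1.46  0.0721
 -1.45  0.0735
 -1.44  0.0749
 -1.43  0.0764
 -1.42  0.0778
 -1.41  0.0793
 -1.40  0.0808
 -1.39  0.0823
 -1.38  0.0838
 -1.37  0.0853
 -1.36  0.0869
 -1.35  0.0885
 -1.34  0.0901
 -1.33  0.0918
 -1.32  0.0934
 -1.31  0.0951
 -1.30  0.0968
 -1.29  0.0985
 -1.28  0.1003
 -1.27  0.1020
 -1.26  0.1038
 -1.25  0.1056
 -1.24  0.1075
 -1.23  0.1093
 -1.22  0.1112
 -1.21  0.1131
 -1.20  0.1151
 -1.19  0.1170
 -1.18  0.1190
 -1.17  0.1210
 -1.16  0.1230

σ√T = 0.43·√0.5 = 0.3041
d₁ = [ln(350/550) + (0.076 + ½·0.43²)·0.5] / (σ√T) = (-0.4520 + 0.0842) / 0.3041 = -1.2095 ≈ -1.21
d₂ = -1.2095 − 0.3041 = -1.5136 ≈ -1.51
exp(−rT) = exp(−0.076·0.5) = 0.9627
N(d₁) = N(-1.21) = 0.1131;  N(d₂) = N(-1.51) = 0.0655
C = 350·0.1131 − 550·0.9627·0.0655 = 39.5850 − 34.6813 = 4.9037

$4.90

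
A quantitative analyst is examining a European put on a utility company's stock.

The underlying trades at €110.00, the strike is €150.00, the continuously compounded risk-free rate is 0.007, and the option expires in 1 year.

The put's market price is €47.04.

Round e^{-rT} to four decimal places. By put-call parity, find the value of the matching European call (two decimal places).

exp(−rT) = exp(−0.007·1) = 0.9930
Put-call parity: C − P = S − K·e^(−rT) = 110 − 150·0.9930 = 110 − 148.9500 = -38.9500
C = P + (C − P) = 47.04 + (-38.9500) = 8.0900

€8.09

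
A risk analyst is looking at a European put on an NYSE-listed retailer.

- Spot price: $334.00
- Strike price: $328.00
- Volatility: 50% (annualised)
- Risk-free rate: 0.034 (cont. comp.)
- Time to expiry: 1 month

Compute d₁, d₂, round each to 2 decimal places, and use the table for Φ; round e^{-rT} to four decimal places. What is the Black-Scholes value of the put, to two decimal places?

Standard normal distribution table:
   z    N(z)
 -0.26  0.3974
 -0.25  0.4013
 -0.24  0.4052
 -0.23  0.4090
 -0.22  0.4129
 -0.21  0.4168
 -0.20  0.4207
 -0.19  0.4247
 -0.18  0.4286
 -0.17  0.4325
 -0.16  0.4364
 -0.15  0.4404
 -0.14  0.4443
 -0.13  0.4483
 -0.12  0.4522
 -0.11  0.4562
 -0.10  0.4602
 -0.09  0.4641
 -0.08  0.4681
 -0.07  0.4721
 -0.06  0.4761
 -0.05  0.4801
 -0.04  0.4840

σ√T = 0.5·√0.08333 = 0.1443
d₁ = [ln(334/328) + (0.034 + ½·0.5²)·0.08333] / (σ√T) = (0.0181 + 0.0132) / 0.1443 = 0.2174 → 0.22
d₂ = 0.2174 − 0.1443 = 0.0731 → 0.07
e^(−rT) = e^(−0.034·0.08333) = 0.9972
P = 328·0.9972·N(-0.07) − 334·N(-0.22) = 328·0.9972·0.4721 − 334·0.4129 = 154.4152 − 137.9086 = 16.5066

$16.51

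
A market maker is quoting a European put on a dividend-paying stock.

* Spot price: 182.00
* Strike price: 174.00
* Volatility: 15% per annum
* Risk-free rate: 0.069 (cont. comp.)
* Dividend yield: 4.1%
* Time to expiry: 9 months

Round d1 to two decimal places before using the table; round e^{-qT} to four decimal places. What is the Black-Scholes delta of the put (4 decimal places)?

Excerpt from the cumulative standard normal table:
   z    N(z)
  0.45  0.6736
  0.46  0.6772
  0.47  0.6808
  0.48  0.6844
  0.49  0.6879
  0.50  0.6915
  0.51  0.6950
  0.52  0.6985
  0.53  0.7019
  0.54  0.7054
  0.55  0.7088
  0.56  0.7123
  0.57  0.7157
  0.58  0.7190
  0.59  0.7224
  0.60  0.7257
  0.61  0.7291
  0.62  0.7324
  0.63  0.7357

T = 0.75;  σ√T = 0.1299
d₁ = [ln(182/174) + (0.069 − 0.041 + 0.15²/2)·0.75] / 0.1299 = [0.0450 + 0.0294] / 0.1299 = 0.5726 ⇒ 0.57
N(d₁) = N(0.57) = 0.7157
Δ_put = e^(−qT)·(N(d₁) − 1) = 0.9697·(0.7157 − 1) = -0.2757

-0.2757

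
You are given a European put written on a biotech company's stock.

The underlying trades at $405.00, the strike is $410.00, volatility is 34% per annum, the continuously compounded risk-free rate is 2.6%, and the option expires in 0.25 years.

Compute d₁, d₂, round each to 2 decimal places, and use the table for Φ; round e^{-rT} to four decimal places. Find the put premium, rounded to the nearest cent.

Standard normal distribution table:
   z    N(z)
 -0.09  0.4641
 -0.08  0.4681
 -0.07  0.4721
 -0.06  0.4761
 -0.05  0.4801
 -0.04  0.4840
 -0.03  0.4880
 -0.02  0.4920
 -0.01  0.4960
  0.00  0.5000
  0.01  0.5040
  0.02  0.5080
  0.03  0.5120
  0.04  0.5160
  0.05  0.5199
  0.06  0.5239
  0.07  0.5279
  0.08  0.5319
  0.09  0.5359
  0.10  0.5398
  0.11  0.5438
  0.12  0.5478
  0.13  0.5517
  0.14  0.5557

σ√T = 0.34·√0.25 = 0.1700
ln(S/K) + (r + σ²/2)T = ln(405/410) + (0.026 + 0.34²/2)·0.25 = -0.0123 + 0.0210 = 0.0087
d₁ = 0.0087 / 0.1700 = 0.0511 ≈ 0.05
d₂ = d₁ − σ√T = 0.0511 − 0.1700 = -0.1189 ≈ -0.12
exp(−rT) = exp(−0.026·0.25) = 0.9935
N(−d₂) = N(0.12) = 0.5478;  N(−d₁) = N(-0.05) = 0.4801
P = 410·0.9935·0.5478 − 405·0.4801 = 223.1381 − 194.4405 = 28.6976

$28.70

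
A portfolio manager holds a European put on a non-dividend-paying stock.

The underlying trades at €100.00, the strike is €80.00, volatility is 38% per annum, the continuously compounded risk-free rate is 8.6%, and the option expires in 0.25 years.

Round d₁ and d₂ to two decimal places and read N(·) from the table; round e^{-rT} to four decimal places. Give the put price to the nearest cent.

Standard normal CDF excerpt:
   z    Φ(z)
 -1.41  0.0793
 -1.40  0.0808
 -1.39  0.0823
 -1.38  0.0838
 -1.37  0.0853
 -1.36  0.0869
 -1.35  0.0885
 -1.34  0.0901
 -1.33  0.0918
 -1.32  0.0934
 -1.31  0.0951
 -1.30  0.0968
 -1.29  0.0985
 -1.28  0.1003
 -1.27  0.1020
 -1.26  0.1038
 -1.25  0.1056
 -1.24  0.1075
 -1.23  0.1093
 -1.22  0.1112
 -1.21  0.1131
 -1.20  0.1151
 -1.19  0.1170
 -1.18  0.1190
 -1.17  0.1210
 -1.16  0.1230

€0.78

σ√T = 0.38 × 0.5000 = 0.1900
d₁ = [ln(100/80) + (0.086 + 0.38²/2)·0.25] / 0.1900 = [0.2231 + 0.0396] / 0.1900 = 1.3826 which rounds to 1.38
d₂ = d₁ − σ√T = 1.3826 − 0.1900 = 1.1926 which rounds to 1.19
exp(−rT) = exp(−0.086·0.25) = 0.9787
P = 80·0.9787·N(-1.19) − 100·N(-1.38) = 80·0.9787·0.1170 − 100·0.0838 = 9.1606 − 8.3800 = 0.7806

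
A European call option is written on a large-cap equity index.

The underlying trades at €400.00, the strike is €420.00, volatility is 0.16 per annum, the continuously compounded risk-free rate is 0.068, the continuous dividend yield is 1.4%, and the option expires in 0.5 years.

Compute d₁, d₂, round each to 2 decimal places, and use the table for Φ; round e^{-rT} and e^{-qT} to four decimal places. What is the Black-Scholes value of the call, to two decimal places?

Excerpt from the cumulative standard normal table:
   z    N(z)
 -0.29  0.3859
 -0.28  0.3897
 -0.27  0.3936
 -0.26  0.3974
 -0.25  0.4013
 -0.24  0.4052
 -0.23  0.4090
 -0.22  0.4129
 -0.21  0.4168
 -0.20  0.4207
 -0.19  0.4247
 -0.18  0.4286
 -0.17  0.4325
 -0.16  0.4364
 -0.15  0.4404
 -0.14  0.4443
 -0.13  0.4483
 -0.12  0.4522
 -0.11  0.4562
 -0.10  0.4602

T = 0.5;  σ√T = 0.1131
ln(S/K) + (r − q + σ²/2)T = ln(400/420) + (0.068 − 0.014 + 0.16²/2)·0.5 = -0.0488 + 0.0334 = -0.0154
d₁ = -0.0154 / 0.1131 = -0.1360 ⇒ -0.14
d₂ = d₁ − σ√T = -0.1360 − 0.1131 = -0.2492 ⇒ -0.25
e^(−qT) = e^(−0.014·0.5) = 0.9930;  e^(−rT) = e^(−0.068·0.5) = 0.9666
N(d₁) = N(-0.14) = 0.4443;  N(d₂) = N(-0.25) = 0.4013
C = 400·0.9930·0.4443 − 420·0.9666·0.4013 = 176.4760 − 162.9166 = 13.5594

€13.56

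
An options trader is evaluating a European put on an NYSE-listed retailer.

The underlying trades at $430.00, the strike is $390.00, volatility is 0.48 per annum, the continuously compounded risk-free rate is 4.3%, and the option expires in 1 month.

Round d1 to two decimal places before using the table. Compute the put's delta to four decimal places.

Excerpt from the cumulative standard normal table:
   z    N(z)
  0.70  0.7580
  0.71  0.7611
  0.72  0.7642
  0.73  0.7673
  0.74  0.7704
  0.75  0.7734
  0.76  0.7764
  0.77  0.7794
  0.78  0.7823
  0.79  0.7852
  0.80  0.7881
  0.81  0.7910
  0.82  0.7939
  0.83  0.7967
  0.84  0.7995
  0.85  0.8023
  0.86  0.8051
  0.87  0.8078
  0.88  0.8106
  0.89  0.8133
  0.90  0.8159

-0.2119

σ√T = 0.48·√0.08333 = 0.1386
d₁ = [ln(430/390) + (0.043 + 0.48²/2)·0.08333] / 0.1386 = [0.0976 + 0.0132] / 0.1386 = 0.7998 ≈ 0.80
N(d₁) = N(0.80) = 0.7881
Δ_put = N(d₁) − 1 = 0.7881 − 1 = -0.2119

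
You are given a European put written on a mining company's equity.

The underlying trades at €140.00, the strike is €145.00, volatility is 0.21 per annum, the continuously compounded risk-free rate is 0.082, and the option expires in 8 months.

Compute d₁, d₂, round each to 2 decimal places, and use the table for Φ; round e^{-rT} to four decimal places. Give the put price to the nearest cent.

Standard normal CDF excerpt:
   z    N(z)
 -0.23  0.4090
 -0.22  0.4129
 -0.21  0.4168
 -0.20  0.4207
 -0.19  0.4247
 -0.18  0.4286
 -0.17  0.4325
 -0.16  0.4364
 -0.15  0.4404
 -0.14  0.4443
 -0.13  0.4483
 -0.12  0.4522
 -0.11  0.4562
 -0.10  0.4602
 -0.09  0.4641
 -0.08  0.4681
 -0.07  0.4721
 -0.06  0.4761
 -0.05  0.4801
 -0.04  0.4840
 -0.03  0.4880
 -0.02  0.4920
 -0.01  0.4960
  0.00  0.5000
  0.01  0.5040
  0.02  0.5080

T = 0.6667;  σ√T = 0.1715
d₁ = [ln(140/145) + (0.082 + 0.21²/2)·0.6667] / 0.1715 = [-0.0351 + 0.0694] / 0.1715 = 0.1999 which rounds to 0.20
d₂ = d₁ − σ√T = 0.1999 − 0.1715 = 0.0284 which rounds to 0.03
e^(−rT) = e^(−0.082·0.6667) = 0.9468
P = 145·0.9468·N(-0.03) − 140·N(-0.20) = 145·0.9468·0.4880 − 140·0.4207 = 66.9956 − 58.8980 = 8.0976

€8.10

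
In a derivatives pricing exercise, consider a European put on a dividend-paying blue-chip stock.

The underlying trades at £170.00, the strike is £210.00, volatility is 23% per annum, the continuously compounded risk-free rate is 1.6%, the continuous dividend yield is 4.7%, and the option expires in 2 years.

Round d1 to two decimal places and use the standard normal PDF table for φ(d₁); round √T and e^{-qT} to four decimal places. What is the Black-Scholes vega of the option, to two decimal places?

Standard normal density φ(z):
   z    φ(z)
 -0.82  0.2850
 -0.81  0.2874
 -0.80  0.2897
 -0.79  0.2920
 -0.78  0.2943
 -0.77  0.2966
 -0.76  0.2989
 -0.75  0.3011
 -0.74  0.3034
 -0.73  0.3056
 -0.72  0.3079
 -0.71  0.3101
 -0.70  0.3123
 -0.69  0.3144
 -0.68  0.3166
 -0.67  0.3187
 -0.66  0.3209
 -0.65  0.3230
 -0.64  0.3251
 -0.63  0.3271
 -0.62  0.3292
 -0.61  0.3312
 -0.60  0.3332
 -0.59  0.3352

T = 2;  σ√T = 0.3253
d₁ = [ln(170/210) + (0.016 − 0.047 + ½·0.23²)·2] / (σ√T) = (-0.2113 − 0.0091) / 0.3253 = -0.6776 which rounds to -0.68
√T = √2 = 1.4142
φ(d₁) = φ(-0.68) = 0.3166
exp(−qT) = exp(−0.047·2) = 0.9103
vega = S·exp(−qT)·φ(d₁)·√T = 170·0.9103·0.3166·1.4142 = 69.2876
(The call has the same vega.)

69.29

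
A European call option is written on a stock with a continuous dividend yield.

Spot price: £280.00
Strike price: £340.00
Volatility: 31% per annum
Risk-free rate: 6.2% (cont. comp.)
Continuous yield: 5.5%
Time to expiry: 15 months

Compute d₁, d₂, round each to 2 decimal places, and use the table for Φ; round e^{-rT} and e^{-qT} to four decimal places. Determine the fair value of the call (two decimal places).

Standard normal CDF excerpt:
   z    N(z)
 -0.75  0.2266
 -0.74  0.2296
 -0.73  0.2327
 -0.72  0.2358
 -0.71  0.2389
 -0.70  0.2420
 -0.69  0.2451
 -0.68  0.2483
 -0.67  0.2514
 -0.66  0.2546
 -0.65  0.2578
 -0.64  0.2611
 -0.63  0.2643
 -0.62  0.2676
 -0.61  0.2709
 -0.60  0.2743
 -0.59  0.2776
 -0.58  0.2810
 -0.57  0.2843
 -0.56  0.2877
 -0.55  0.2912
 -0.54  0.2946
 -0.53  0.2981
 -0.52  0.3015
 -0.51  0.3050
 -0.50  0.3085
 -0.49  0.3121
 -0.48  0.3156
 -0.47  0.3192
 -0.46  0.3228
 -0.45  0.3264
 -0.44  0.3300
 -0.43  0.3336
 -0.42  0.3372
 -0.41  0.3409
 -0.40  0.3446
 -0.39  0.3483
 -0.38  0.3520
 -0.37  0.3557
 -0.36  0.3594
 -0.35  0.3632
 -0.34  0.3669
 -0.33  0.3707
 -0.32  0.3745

σ√T = 0.31·√1.25 = 0.3466
d₁ = [ln(280/340) + (0.062 − 0.055 + 0.31²/2)·1.25] / 0.3466 = [-0.1942 + 0.0688] / 0.3466 = -0.3616 which rounds to -0.36
d₂ = d₁ − σ√T = -0.3616 − 0.3466 = -0.7082 which rounds to -0.71
exp(−qT) = exp(−0.055·1.25) = 0.9336;  exp(−rT) = exp(−0.062·1.25) = 0.9254
N(d₁) = N(-0.36) = 0.3594;  N(d₂) = N(-0.71) = 0.2389
C = 280·0.9336·0.3594 − 340·0.9254·0.2389 = 93.9500 − 75.1665 = 18.7835

£18.78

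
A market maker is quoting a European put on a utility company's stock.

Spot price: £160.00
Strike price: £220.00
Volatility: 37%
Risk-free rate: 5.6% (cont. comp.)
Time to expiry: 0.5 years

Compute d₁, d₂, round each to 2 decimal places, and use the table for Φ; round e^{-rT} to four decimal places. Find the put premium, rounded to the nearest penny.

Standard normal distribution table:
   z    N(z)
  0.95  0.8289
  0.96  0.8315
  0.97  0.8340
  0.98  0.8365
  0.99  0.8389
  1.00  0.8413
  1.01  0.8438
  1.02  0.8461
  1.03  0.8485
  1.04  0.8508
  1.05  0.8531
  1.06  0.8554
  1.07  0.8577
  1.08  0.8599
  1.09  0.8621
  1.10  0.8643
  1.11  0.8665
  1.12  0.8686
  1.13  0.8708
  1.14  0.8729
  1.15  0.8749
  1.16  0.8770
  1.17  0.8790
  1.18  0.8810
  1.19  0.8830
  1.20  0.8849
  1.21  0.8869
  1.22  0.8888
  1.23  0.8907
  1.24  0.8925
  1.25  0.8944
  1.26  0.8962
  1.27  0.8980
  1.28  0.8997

T = 0.5;  σ√T = 0.2616
ln(S/K) + (r + σ²/2)T = ln(160/220) + (0.056 + 0.37²/2)·0.5 = -0.3185 + 0.0622 = -0.2562
d₁ = -0.2562 / 0.2616 = -0.9794 → -0.98
d₂ = d₁ − σ√T = -0.9794 − 0.2616 = -1.2410 → -1.24
exp(−rT) = exp(−0.056·0.5) = 0.9724
N(−d₂) = N(1.24) = 0.8925;  N(−d₁) = N(0.98) = 0.8365
P = 220·0.9724·0.8925 − 160·0.8365 = 190.9307 − 133.8400 = 57.0907

£57.09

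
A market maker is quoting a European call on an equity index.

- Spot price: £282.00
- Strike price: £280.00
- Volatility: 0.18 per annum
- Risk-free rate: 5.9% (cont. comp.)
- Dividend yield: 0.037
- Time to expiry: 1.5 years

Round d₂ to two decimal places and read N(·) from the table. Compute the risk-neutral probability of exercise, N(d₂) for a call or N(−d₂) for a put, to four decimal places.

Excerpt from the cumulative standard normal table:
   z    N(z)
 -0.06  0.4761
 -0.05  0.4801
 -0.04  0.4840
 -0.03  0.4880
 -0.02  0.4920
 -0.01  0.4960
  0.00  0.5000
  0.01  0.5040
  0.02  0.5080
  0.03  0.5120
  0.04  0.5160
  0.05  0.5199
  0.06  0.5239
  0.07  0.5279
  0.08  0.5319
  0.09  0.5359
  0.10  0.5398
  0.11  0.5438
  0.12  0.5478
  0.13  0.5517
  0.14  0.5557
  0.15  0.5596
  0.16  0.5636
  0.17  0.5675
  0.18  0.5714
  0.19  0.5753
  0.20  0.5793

T = 1.5;  σ√T = 0.2205
d₁ = [ln(282/280) + (0.059 − 0.037 + 0.18²/2)·1.5] / 0.2205 = [0.0071 + 0.0573] / 0.2205 = 0.2922 → 0.29
d₂ = d₁ − σ√T = 0.2922 − 0.2205 = 0.0717 → 0.07
Risk-neutral Pr[S_T > K] = N(d₂) = N(0.07) = 0.5279

0.5279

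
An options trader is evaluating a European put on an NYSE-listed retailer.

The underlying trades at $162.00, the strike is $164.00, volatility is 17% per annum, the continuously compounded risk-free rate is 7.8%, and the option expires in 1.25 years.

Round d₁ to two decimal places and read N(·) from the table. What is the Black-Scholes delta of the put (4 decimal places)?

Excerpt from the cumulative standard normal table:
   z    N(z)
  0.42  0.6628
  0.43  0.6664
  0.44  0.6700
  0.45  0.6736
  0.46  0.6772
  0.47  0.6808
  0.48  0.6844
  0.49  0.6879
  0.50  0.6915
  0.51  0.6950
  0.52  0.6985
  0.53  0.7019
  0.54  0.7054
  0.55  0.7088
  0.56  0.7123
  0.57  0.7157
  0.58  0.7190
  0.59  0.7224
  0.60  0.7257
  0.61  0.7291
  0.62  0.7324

T = 1.25;  σ√T = 0.1901
d₁ = [ln(162/164) + (0.078 + 0.17²/2)·1.25] / 0.1901 = [-0.0123 + 0.1156] / 0.1901 = 0.5435 which rounds to 0.54
N(d₁) = N(0.54) = 0.7054
Δ_put = N(d₁) − 1 = 0.7054 − 1 = -0.2946

-0.2946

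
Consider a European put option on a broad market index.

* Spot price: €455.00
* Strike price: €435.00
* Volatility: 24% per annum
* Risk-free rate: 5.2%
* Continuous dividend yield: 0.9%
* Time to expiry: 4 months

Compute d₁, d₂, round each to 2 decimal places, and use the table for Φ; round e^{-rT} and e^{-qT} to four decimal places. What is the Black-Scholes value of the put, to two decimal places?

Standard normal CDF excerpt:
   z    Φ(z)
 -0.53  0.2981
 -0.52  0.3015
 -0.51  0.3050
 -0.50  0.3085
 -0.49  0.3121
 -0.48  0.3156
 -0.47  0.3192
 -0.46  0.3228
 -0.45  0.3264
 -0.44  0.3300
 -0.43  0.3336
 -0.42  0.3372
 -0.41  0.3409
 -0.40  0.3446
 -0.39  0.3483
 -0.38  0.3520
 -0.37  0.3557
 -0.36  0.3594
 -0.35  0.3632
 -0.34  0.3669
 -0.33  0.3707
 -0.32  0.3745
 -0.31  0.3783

€13.70

σ√T = 0.24 × 0.5774 = 0.1386
d₁ = [ln(455/435) + (0.052 − 0.009 + 0.24²/2)·0.3333] / 0.1386 = [0.0450 + 0.0239] / 0.1386 = 0.4971 → 0.50
d₂ = d₁ − σ√T = 0.4971 − 0.1386 = 0.3586 → 0.36
exp(−qT) = exp(−0.009·0.3333) = 0.9970;  exp(−rT) = exp(−0.052·0.3333) = 0.9828
P = 435·0.9828·N(-0.36) − 455·0.9970·N(-0.50) = 435·0.9828·0.3594 − 455·0.9970·0.3085 = 153.6500 − 139.9464 = 13.7036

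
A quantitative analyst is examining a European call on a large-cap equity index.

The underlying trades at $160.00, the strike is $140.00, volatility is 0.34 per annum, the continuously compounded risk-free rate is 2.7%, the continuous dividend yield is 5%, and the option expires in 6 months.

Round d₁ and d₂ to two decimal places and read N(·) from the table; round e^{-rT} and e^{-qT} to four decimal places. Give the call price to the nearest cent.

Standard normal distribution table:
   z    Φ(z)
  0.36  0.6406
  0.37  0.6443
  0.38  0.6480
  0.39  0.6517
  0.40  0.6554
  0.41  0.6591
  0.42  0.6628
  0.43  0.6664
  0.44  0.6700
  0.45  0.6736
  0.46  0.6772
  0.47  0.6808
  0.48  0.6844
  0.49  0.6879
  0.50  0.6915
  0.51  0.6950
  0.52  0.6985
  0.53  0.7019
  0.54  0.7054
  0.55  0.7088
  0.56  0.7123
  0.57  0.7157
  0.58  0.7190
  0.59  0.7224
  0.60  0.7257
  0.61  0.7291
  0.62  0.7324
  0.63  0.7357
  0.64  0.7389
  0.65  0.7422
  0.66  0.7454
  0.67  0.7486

σ√T = 0.34·√0.5 = 0.2404
d₁ = [ln(160/140) + (0.027 − 0.05 + ½·0.34²)·0.5] / (σ√T) = (0.1335 + 0.0174) / 0.2404 = 0.6278 ≈ 0.63
d₂ = 0.6278 − 0.2404 = 0.3874 ≈ 0.39
exp(−qT) = exp(−0.05·0.5) = 0.9753;  exp(−rT) = exp(−0.027·0.5) = 0.9866
C = 160·0.9753·N(0.63) − 140·0.9866·N(0.39) = 160·0.9753·0.7357 − 140·0.9866·0.6517 = 114.8045 − 90.0154 = 24.7891

$24.79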